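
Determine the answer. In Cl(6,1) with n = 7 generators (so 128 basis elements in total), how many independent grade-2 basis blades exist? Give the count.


Number of grade-k basis blades in Cl(p,q) with n = p + q is C(n, k).
n = 6 + 1 = 7
C(7, 2) = 7! / (2! * 5!)
= 5040 / (2 * 120)
= 21


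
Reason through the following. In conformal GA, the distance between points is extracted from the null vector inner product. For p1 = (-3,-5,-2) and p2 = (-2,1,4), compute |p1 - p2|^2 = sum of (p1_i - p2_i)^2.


p1 - p2 = (-1, -6, -6)
|p1 - p2|^2 = (-1)^2 + (-6)^2 + (-6)^2
= 1 + 36 + 36
= 73


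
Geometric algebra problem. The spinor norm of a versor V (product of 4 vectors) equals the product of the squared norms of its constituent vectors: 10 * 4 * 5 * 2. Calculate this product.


Spinor norm N(V) = |v1|^2 * |v2|^2 * ... * |v4|^2
= 10 * 4 * 5 * 2
Running product: 10, 40, 200, 400
N(V) = 400


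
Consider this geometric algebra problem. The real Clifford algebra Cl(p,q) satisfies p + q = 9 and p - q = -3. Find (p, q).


We need p + q = 9 and p - q = -3.
Adding: 2p = 9 + (-3) = 6, so p = 3.
Then q = 9 - 3 = 6.
(p, q) = (3, 6)


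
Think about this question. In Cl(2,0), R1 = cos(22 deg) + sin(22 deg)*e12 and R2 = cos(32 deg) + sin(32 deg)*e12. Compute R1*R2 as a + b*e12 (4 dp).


Same-plane rotors commute and their half-angles add:
R1*R2 = cos(a1 + a2) + sin(a1 + a2)*e12.
a1 + a2 = 22 + 32 = 54 deg
cos(54 deg) = 0.5878
sin(54 deg) = 0.8090
R1*R2 = 0.5878 + 0.8090*e12


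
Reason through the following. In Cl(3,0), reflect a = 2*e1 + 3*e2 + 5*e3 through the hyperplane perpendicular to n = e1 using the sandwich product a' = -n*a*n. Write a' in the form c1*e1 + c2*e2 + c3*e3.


Reflection formula: a' = -n*a*n, with n = e1 (unit vector, n^2 = 1).
For reflection through hyperplane perp to e1:
The component along e1 flips sign, others stay.
a = (2, 3, 5)
a' = (-2, 3, 5)
a' = -2*e1 + 3*e2 + 5*e3


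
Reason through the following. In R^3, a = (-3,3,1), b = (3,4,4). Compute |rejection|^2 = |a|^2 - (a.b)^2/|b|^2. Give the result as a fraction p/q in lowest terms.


|a|^2 = (-3)^2 + 3^2 + 1^2 = 19
|b|^2 = 3^2 + 4^2 + 4^2 = 41
a . b = (-3)*3 + 3*4 + 1*4 = 7
(a.b)^2 = 7^2 = 49
|rej|^2 = 19 - 49/41
= (779 - 49)/41
= 730/41
In lowest terms: 730/41


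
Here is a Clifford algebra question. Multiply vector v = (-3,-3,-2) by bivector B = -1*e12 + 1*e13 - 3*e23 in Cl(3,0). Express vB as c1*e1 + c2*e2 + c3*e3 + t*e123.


vB has grade-1 (vector) and grade-3 (trivector) parts: vB = (v _| B) + (v ^ B).
Vector part <vB>_1:
  e1: -v2*b12 - v3*b13 = -(-3)*(-1) - (-2)*(1) = -1
  e2: v1*b12 - v3*b23 = (-3)*(-1) - (-2)*(-3) = -3
  e3: v1*b13 + v2*b23 = (-3)*(1) + (-3)*(-3) = 6
Trivector part <vB>_3:
  e123: v1*b23 - v2*b13 + v3*b12 = (-3)*(-3) - (-3)*(1) + (-2)*(-1) = 14
vB = -1*e1 - 3*e2 + 6*e3 + 14*e123


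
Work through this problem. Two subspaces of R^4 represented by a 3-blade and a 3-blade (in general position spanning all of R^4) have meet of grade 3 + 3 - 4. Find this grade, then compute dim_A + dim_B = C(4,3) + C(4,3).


Meet grade = grade(A) + grade(B) - n
= 3 + 3 - 4 = 2
C(4,3) = 4
C(4,3) = 4
dim_A + dim_B = 4 + 4 = 8


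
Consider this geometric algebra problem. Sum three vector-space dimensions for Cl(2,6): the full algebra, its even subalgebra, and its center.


n = 2 + 6 = 8
Total dim = 2^8 = 256
Even subalgebra dim = 2^7 = 128
n is even, so center dim = 1
Sum = 256 + 128 + 1 = 385


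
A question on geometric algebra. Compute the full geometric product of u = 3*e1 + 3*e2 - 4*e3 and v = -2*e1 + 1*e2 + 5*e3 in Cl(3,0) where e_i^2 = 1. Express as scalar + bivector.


In Cl(3,0): e_i^2 = 1, e_ie_j = -e_je_i for i != j.
Scalar part = u . v = 3*(-2) + 3*1 + (-4)*5
= -6 + 3 + (-20) = -23
e12 coeff = 3*1 - 3*(-2) = 3 - (-6) = 9
e13 coeff = 3*5 - (-4)*(-2) = 15 - 8 = 7
e23 coeff = 3*5 - (-4)*1 = 15 - (-4) = 19
uv = -23 + 9*e12 + 7*e13 + 19*e23


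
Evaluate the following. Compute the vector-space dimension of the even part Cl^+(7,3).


Even subalgebra dimension = 2^(n-1)
n = 7 + 3 = 10
2^(10 - 1) = 2^9 = 512
Verification: sum of C(10,k) for even k = 1 + 45 + 210 + 210 + 45 + 1 = 512
Result = 512


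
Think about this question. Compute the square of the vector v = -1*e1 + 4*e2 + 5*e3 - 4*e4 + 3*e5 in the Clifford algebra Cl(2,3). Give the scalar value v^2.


v^2 = sum of c_i^2 * e_i^2
Positive signature terms (e_i^2 = +1): (-1)^2 + 4^2 = 17
Negative signature terms (e_j^2 = -1): 5^2 + (-4)^2 + 3^2 = 50
v^2 = 17 - 50 = -33


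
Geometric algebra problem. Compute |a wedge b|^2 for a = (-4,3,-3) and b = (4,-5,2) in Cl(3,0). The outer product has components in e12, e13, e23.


a wedge b = (a1*b2 - a2*b1)*e12 + (a1*b3 - a3*b1)*e13 + (a2*b3 - a3*b2)*e23
e12 coeff: (-4)*(-5) - 3*4 = 20 - 12 = 8
e13 coeff: (-4)*2 - (-3)*4 = -8 - (-12) = 4
e23 coeff: 3*2 - (-3)*(-5) = 6 - 15 = -9
|a wedge b|^2 = 8^2 + 4^2 + (-9)^2
= 64 + 16 + 81
= 161


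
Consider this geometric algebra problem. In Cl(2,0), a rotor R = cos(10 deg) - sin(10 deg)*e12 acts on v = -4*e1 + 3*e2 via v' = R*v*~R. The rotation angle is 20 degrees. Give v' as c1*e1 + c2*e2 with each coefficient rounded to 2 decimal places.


Rotor R = cos(10deg) - sin(10deg)*e12
Rotation angle theta = 2 * 10 = 20 degrees
v' = R*v*~R rotates v by theta.
cos(20deg) = 0.9397, sin(20deg) = 0.3420
v'_1 = -4*cos(20deg) - 3*sin(20deg)
= -4*0.9397 - 3*0.3420
= -4.78
v'_2 = -4*sin(20deg) + 3*cos(20deg)
= -4*0.3420 + 3*0.9397
= 1.45
v' = -4.78*e1 + 1.45*e2


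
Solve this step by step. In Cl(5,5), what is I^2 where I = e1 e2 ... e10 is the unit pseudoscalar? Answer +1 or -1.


The pseudoscalar I = e1...e_n (product of all n generators) of Cl(p,q) satisfies I^2 = (-1)^(q + n(n-1)/2).
p = 5, q = 5, n = p + q = 10
n(n-1)/2 = 10 * 9 / 2 = 45
Exponent = q + n(n-1)/2 = 5 + 45 = 50
I^2 = (-1)^50 = +1


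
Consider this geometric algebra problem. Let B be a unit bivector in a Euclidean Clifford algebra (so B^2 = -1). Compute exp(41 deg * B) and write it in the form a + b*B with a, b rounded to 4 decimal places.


For a unit bivector B with B^2 = -1, the exponential series gives
e^(theta*B) = cos(theta) + sin(theta)*B (the GA analogue of Euler's formula).
theta = 41 degrees = 0.715585 rad
cos(41 deg) = 0.7547
sin(41 deg) = 0.6561
exp(theta*B) = 0.7547 + 0.6561*B


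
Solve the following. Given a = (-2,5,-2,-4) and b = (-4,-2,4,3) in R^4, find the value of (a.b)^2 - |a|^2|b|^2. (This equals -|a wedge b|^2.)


a . b = (-2)*(-4) + 5*(-2) + (-2)*4 + (-4)*3
= 8 + (-10) + (-8) + (-12) = -22
|a|^2 = (-2)^2 + 5^2 + (-2)^2 + (-4)^2 = 49
|b|^2 = (-4)^2 + (-2)^2 + 4^2 + 3^2 = 45
(a.b)^2 = (-22)^2 = 484
|a|^2 * |b|^2 = 49 * 45 = 2205
Result = 484 - 2205 = -1721


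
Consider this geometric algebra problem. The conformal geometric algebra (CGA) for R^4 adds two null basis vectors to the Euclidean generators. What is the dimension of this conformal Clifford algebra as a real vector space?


The conformal model of R^4 uses Cl(5,1): the 4 Euclidean generators plus two extra orthogonal generators e+ (e+^2 = +1) and e- (e-^2 = -1), from which the null vectors e0, einf are built.
Number of generators m = 4 + 2 = 6.
dim Cl(p,q) = 2^m = 2^6 = 64


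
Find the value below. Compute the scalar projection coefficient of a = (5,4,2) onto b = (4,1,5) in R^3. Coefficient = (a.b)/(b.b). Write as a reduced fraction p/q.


Projection coefficient = (a . b) / (b . b)
a . b = 5*4 + 4*1 + 2*5
= 20 + 4 + 10 = 34
b . b = 4^2 + 1^2 + 5^2
= 16 + 1 + 25 = 42
Coefficient = 34/42
In lowest terms: 17/21


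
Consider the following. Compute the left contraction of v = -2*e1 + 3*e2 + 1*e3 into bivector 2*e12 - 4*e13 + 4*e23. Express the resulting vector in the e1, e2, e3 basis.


Left contraction v _| B = <vB>_1 (grade-1 part of the geometric product vB).
Using e1_|e12 = e2, e2_|e12 = -e1, e1_|e13 = e3, e3_|e13 = -e1, e2_|e23 = e3, e3_|e23 = -e2:
e1 coeff: -v2*b12 - v3*b13 = -(3)*(2) - (1)*(-4) = -2
e2 coeff: v1*b12 - v3*b23 = (-2)*(2) - (1)*(4) = -8
e3 coeff: v1*b13 + v2*b23 = (-2)*(-4) + (3)*(4) = 20
v _| B = -2*e1 - 8*e2 + 20*e3


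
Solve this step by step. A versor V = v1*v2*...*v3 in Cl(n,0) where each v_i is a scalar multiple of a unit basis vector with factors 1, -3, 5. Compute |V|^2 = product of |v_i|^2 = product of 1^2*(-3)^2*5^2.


Each vector v_i has |v_i|^2 = s_i^2
Squared scales: 1^2 = 1, (-3)^2 = 9, 5^2 = 25
|V|^2 = 1 * 9 * 25
= 225


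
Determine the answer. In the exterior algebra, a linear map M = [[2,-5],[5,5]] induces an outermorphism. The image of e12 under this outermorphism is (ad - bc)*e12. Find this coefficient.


The outermorphism of a linear map f sends e1^e2 to f(e1)^f(e2).
f(e1) = 2*e1 + 5*e2
f(e2) = -5*e1 + 5*e2
f(e1) ^ f(e2) = (2*e1 + 5*e2) ^ (-5*e1 + 5*e2)
= 2*5*e12 + 5*(-5)*e21
= (10 - (-25))*e12
= 35*e12
Coefficient = 35


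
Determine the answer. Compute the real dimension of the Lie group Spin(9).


Spin(n) double-covers SO(n); both have Lie algebra so(n) of dimension n(n-1)/2.
n = 9
n(n-1) = 9 * 8 = 72
dim Spin(9) = 72/2 = 36


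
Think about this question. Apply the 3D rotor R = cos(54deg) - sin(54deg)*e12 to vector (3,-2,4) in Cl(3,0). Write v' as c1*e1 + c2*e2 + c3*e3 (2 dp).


Rotor R = cos(54deg) - sin(54deg)*e12
Rotation angle theta = 2 * 54 = 108 degrees in the e12 plane (e1 -> e2).
The component perpendicular to the plane (e3) is invariant: v'_3 = v3 = 4.00
cos(108deg) = -0.3090, sin(108deg) = 0.9511
v'_1 = v1*cos(theta) - v2*sin(theta) = 3*(-0.3090) - (-2)*0.9511 = 0.98
v'_2 = v1*sin(theta) + v2*cos(theta) = 3*0.9511 + (-2)*(-0.3090) = 3.47
v' = 0.98*e1 + 3.47*e2 + 4.00*e3


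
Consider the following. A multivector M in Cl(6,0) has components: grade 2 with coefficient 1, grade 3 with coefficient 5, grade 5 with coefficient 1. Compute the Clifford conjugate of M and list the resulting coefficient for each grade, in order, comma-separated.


Clifford conjugate sign for grade k: (-1)^(k(k+1)/2)
Grade 2: (-1)^(2*3/2) = (-1)^3 = -1, coeff 1 -> -1
Grade 3: (-1)^(3*4/2) = (-1)^6 = 1, coeff 5 -> 5
Grade 5: (-1)^(5*6/2) = (-1)^15 = -1, coeff 1 -> -1
Conjugated coefficients: -1, 5, -1


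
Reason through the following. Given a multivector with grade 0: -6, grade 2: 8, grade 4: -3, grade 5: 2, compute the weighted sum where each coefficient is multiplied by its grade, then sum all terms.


Grade-weighted sum = sum of grade_k * coefficient_k
0*(-6) = 0
2*8 = 16
4*(-3) = -12
5*2 = 10
Total = 0 + 16 + (-12) + 10 = 14


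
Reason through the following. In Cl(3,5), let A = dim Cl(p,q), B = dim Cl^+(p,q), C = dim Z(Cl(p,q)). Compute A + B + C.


n = 3 + 5 = 8
Total dim = 2^8 = 256
Even subalgebra dim = 2^7 = 128
n is even, so center dim = 1
Sum = 256 + 128 + 1 = 385


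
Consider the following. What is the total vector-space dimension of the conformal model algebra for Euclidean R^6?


The conformal model of R^6 uses Cl(7,1): the 6 Euclidean generators plus two extra orthogonal generators e+ (e+^2 = +1) and e- (e-^2 = -1), from which the null vectors e0, einf are built.
Number of generators m = 6 + 2 = 8.
dim Cl(p,q) = 2^m = 2^8 = 256


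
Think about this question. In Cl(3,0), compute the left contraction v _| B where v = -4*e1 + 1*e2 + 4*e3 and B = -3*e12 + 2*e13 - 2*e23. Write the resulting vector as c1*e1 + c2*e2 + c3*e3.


Left contraction v _| B = <vB>_1 (grade-1 part of the geometric product vB).
Using e1_|e12 = e2, e2_|e12 = -e1, e1_|e13 = e3, e3_|e13 = -e1, e2_|e23 = e3, e3_|e23 = -e2:
e1 coeff: -v2*b12 - v3*b13 = -(1)*(-3) - (4)*(2) = -5
e2 coeff: v1*b12 - v3*b23 = (-4)*(-3) - (4)*(-2) = 20
e3 coeff: v1*b13 + v2*b23 = (-4)*(2) + (1)*(-2) = -10
v _| B = -5*e1 + 20*e2 - 10*e3


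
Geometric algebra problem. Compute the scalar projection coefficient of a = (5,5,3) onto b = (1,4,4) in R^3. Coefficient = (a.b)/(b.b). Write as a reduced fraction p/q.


Projection coefficient = (a . b) / (b . b)
a . b = 5*1 + 5*4 + 3*4
= 5 + 20 + 12 = 37
b . b = 1^2 + 4^2 + 4^2
= 1 + 16 + 16 = 33
Coefficient = 37/33
In lowest terms: 37/33


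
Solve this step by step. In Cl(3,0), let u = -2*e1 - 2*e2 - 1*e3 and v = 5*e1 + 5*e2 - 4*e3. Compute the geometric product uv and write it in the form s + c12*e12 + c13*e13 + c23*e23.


In Cl(3,0): e_i^2 = 1, e_ie_j = -e_je_i for i != j.
Scalar part = u . v = (-2)*5 + (-2)*5 + (-1)*(-4)
= -10 + (-10) + 4 = -16
e12 coeff = (-2)*5 - (-2)*5 = -10 - (-10) = 0
e13 coeff = (-2)*(-4) - (-1)*5 = 8 - (-5) = 13
e23 coeff = (-2)*(-4) - (-1)*5 = 8 - (-5) = 13
uv = -16 + 0*e12 + 13*e13 + 13*e23


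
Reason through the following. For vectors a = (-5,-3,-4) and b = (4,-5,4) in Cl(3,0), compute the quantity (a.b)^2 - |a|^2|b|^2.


a . b = (-5)*4 + (-3)*(-5) + (-4)*4
= -20 + 15 + (-16) = -21
|a|^2 = (-5)^2 + (-3)^2 + (-4)^2 = 50
|b|^2 = 4^2 + (-5)^2 + 4^2 = 57
(a.b)^2 = (-21)^2 = 441
|a|^2 * |b|^2 = 50 * 57 = 2850
Result = 441 - 2850 = -2409


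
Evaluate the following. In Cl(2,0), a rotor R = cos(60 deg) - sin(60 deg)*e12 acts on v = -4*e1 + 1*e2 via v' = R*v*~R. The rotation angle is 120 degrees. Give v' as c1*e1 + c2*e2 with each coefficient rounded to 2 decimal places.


Rotor R = cos(60deg) - sin(60deg)*e12
Rotation angle theta = 2 * 60 = 120 degrees
v' = R*v*~R rotates v by theta.
cos(120deg) = -0.5000, sin(120deg) = 0.8660
v'_1 = -4*cos(120deg) - 1*sin(120deg)
= -4*(-0.5000) - 1*0.8660
= 1.13
v'_2 = -4*sin(120deg) + 1*cos(120deg)
= -4*0.8660 + 1*(-0.5000)
= -3.96
v' = 1.13*e1 - 3.96*e2


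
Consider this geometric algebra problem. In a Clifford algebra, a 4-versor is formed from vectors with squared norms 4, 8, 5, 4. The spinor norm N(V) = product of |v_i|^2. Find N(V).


Spinor norm N(V) = |v1|^2 * |v2|^2 * ... * |v4|^2
= 4 * 8 * 5 * 4
Running product: 4, 32, 160, 640
N(V) = 640


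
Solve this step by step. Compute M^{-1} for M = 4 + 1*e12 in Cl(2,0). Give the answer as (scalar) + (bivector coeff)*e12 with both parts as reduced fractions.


M = 4 + 1*e12, where e12^2 = -1.
Since M commutes with its reverse ~M = a - b*e12, M * ~M = a^2 - b^2*e12^2 = a^2 + b^2.
So M^{-1} = ~M / (a^2 + b^2) = (a - b*e12)/(a^2 + b^2).
a^2 + b^2 = 16 + 1 = 17
Scalar part = 4/17 = 4/17
Bivector coeff = -1/17 = -1/17
M^{-1} = 4/17 - 1/17*e12


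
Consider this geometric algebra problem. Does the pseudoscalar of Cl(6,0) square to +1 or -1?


The pseudoscalar I = e1...e_n (product of all n generators) of Cl(p,q) satisfies I^2 = (-1)^(q + n(n-1)/2).
p = 6, q = 0, n = p + q = 6
n(n-1)/2 = 6 * 5 / 2 = 15
Exponent = q + n(n-1)/2 = 0 + 15 = 15
I^2 = (-1)^15 = -1


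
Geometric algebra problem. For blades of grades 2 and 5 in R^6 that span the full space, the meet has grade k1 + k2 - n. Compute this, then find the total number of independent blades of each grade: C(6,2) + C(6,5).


Meet grade = grade(A) + grade(B) - n
= 2 + 5 - 6 = 1
C(6,2) = 15
C(6,5) = 6
dim_A + dim_B = 15 + 6 = 21


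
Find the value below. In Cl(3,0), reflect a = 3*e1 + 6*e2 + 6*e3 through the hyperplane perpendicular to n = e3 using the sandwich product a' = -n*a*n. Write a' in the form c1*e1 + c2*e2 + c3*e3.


Reflection formula: a' = -n*a*n, with n = e3 (unit vector, n^2 = 1).
For reflection through hyperplane perp to e3:
The component along e3 flips sign, others stay.
a = (3, 6, 6)
a' = (3, 6, -6)
a' = 3*e1 + 6*e2 - 6*e3


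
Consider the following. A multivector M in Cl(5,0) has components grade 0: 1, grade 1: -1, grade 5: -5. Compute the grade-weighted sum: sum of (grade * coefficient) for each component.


Grade-weighted sum = sum of grade_k * coefficient_k
0*1 = 0
1*(-1) = -1
5*(-5) = -25
Total = 0 + (-1) + (-25) = -26


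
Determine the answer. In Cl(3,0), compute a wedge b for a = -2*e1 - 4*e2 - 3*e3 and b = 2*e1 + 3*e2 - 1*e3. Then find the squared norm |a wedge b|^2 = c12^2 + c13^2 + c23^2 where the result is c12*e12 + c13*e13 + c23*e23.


a wedge b = (a1*b2 - a2*b1)*e12 + (a1*b3 - a3*b1)*e13 + (a2*b3 - a3*b2)*e23
e12 coeff: (-2)*3 - (-4)*2 = -6 - (-8) = 2
e13 coeff: (-2)*(-1) - (-3)*2 = 2 - (-6) = 8
e23 coeff: (-4)*(-1) - (-3)*3 = 4 - (-9) = 13
|a wedge b|^2 = 2^2 + 8^2 + 13^2
= 4 + 64 + 169
= 237


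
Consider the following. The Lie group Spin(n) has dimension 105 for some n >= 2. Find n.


dim Spin(n) = dim so(n) = n(n-1)/2.
Solve n(n-1)/2 = 105, i.e. n^2 - n - 210 = 0.
Discriminant = 1 + 8*105 = 841
n = (1 + sqrt(841))/2 = (1 + 29)/2 = 15


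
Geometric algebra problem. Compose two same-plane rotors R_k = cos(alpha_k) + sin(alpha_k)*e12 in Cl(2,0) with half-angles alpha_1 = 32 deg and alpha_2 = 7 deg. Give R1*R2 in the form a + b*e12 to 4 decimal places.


Same-plane rotors commute and their half-angles add:
R1*R2 = cos(a1 + a2) + sin(a1 + a2)*e12.
a1 + a2 = 32 + 7 = 39 deg
cos(39 deg) = 0.7771
sin(39 deg) = 0.6293
R1*R2 = 0.7771 + 0.6293*e12


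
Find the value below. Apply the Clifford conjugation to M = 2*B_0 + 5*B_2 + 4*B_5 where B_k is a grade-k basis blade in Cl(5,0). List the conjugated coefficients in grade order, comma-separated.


Clifford conjugate sign for grade k: (-1)^(k(k+1)/2)
Grade 0: (-1)^(0*1/2) = (-1)^0 = 1, coeff 2 -> 2
Grade 2: (-1)^(2*3/2) = (-1)^3 = -1, coeff 5 -> -5
Grade 5: (-1)^(5*6/2) = (-1)^15 = -1, coeff 4 -> -4
Conjugated coefficients: 2, -5, -4


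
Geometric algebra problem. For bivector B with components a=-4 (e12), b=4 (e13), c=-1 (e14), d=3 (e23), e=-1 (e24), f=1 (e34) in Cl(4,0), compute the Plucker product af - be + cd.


Plucker relation: af - be + cd
a*f = (-4)*1 = -4
b*e = 4*(-1) = -4
c*d = (-1)*3 = -3
af - be + cd = -4 - (-4) + (-3)
= -3


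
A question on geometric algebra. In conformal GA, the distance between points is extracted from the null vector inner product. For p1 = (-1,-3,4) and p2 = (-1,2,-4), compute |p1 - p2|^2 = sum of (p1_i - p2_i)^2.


p1 - p2 = (0, -5, 8)
|p1 - p2|^2 = 0^2 + (-5)^2 + 8^2
= 0 + 25 + 64
= 89


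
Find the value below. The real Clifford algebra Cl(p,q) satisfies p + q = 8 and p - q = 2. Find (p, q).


We need p + q = 8 and p - q = 2.
Adding: 2p = 8 + 2 = 10, so p = 5.
Then q = 8 - 5 = 3.
(p, q) = (5, 3)


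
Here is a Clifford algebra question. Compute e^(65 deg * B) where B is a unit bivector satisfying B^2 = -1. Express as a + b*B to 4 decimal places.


For a unit bivector B with B^2 = -1, the exponential series gives
e^(theta*B) = cos(theta) + sin(theta)*B (the GA analogue of Euler's formula).
theta = 65 degrees = 1.134464 rad
cos(65 deg) = 0.4226
sin(65 deg) = 0.9063
exp(theta*B) = 0.4226 + 0.9063*B


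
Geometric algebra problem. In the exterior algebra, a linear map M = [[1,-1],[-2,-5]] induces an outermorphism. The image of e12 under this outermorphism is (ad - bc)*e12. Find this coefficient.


The outermorphism of a linear map f sends e1^e2 to f(e1)^f(e2).
f(e1) = 1*e1 - 2*e2
f(e2) = -1*e1 - 5*e2
f(e1) ^ f(e2) = (1*e1 - 2*e2) ^ (-1*e1 - 5*e2)
= 1*(-5)*e12 + (-2)*(-1)*e21
= (-5 - 2)*e12
= -7*e12
Coefficient = -7


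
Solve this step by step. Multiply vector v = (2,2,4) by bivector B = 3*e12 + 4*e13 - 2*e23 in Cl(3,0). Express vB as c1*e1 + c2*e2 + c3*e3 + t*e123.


vB has grade-1 (vector) and grade-3 (trivector) parts: vB = (v _| B) + (v ^ B).
Vector part <vB>_1:
  e1: -v2*b12 - v3*b13 = -(2)*(3) - (4)*(4) = -22
  e2: v1*b12 - v3*b23 = (2)*(3) - (4)*(-2) = 14
  e3: v1*b13 + v2*b23 = (2)*(4) + (2)*(-2) = 4
Trivector part <vB>_3:
  e123: v1*b23 - v2*b13 + v3*b12 = (2)*(-2) - (2)*(4) + (4)*(3) = 0
vB = -22*e1 + 14*e2 + 4*e3 + 0*e123


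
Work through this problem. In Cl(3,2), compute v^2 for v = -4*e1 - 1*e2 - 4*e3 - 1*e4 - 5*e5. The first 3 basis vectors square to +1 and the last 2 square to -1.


v^2 = sum of c_i^2 * e_i^2
Positive signature terms (e_i^2 = +1): (-4)^2 + (-1)^2 + (-4)^2 = 33
Negative signature terms (e_j^2 = -1): (-1)^2 + (-5)^2 = 26
v^2 = 33 - 26 = 7


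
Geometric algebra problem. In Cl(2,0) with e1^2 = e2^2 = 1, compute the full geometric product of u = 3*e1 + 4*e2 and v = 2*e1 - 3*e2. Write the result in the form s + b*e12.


Expand: (3*e1 + 4*e2)(2*e1 - 3*e2)
= 3*2*e1e1 + 3*(-3)*e1e2 + 4*2*e2e1 + 4*(-3)*e2e2
Using e1^2 = e2^2 = 1, e2e1 = -e1e2:
Scalar part s = 3*2 + 4*(-3) = 6 + (-12) = -6
Bivector part b = 3*(-3) - 4*2 = -9 - 8 = -17
uv = -6 - 17*e12


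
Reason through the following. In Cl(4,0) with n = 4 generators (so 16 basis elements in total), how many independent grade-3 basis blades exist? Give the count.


Number of grade-k basis blades in Cl(p,q) with n = p + q is C(n, k).
n = 4 + 0 = 4
C(4, 3) = 4! / (3! * 1!)
= 24 / (6 * 1)
= 4


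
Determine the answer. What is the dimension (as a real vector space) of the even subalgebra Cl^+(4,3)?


Even subalgebra dimension = 2^(n-1)
n = 4 + 3 = 7
2^(7 - 1) = 2^6 = 64
Verification: sum of C(7,k) for even k = 1 + 21 + 35 + 7 = 64
Result = 64


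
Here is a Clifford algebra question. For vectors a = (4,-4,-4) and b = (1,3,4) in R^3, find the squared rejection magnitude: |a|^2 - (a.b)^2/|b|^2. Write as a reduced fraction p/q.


|a|^2 = 4^2 + (-4)^2 + (-4)^2 = 48
|b|^2 = 1^2 + 3^2 + 4^2 = 26
a . b = 4*1 + (-4)*3 + (-4)*4 = -24
(a.b)^2 = (-24)^2 = 576
|rej|^2 = 48 - 576/26
= (1248 - 576)/26
= 672/26
In lowest terms: 336/13


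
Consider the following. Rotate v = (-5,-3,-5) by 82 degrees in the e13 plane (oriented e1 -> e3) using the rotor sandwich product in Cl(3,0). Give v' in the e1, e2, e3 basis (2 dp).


Rotor R = cos(41deg) - sin(41deg)*e13
Rotation angle theta = 2 * 41 = 82 degrees in the e13 plane (e1 -> e3).
The component perpendicular to the plane (e2) is invariant: v'_2 = v2 = -3.00
cos(82deg) = 0.1392, sin(82deg) = 0.9903
v'_1 = v1*cos(theta) - v3*sin(theta) = -5*0.1392 - (-5)*0.9903 = 4.26
v'_3 = v1*sin(theta) + v3*cos(theta) = -5*0.9903 + (-5)*0.1392 = -5.65
v' = 4.26*e1 - 3.00*e2 - 5.65*e3


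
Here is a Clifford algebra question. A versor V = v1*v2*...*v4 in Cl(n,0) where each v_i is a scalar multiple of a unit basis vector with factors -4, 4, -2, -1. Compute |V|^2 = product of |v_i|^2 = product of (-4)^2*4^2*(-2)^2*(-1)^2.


Each vector v_i has |v_i|^2 = s_i^2
Squared scales: (-4)^2 = 16, 4^2 = 16, (-2)^2 = 4, (-1)^2 = 1
|V|^2 = 16 * 16 * 4 * 1
= 1024


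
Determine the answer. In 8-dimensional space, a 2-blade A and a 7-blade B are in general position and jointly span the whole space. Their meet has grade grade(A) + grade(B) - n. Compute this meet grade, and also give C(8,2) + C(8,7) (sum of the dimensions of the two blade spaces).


Meet grade = grade(A) + grade(B) - n
= 2 + 7 - 8 = 1
C(8,2) = 28
C(8,7) = 8
dim_A + dim_B = 28 + 8 = 36


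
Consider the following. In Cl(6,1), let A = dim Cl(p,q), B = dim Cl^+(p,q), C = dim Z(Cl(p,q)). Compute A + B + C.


n = 6 + 1 = 7
Total dim = 2^7 = 128
Even subalgebra dim = 2^6 = 64
n is odd, so center dim = 2
Sum = 128 + 64 + 2 = 194


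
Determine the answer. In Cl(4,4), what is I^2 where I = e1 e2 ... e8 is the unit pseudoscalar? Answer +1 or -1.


The pseudoscalar I = e1...e_n (product of all n generators) of Cl(p,q) satisfies I^2 = (-1)^(q + n(n-1)/2).
p = 4, q = 4, n = p + q = 8
n(n-1)/2 = 8 * 7 / 2 = 28
Exponent = q + n(n-1)/2 = 4 + 28 = 32
I^2 = (-1)^32 = +1


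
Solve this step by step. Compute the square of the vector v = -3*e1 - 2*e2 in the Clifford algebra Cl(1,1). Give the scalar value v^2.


v^2 = sum of c_i^2 * e_i^2
Positive signature terms (e_i^2 = +1): (-3)^2 = 9
Negative signature terms (e_j^2 = -1): (-2)^2 = 4
v^2 = 9 - 4 = 5


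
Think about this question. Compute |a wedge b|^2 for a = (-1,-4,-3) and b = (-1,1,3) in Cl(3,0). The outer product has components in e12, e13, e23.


a wedge b = (a1*b2 - a2*b1)*e12 + (a1*b3 - a3*b1)*e13 + (a2*b3 - a3*b2)*e23
e12 coeff: (-1)*1 - (-4)*(-1) = -1 - 4 = -5
e13 coeff: (-1)*3 - (-3)*(-1) = -3 - 3 = -6
e23 coeff: (-4)*3 - (-3)*1 = -12 - (-3) = -9
|a wedge b|^2 = (-5)^2 + (-6)^2 + (-9)^2
= 25 + 36 + 81
= 142


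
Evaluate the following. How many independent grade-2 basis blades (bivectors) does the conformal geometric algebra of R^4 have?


The conformal model of R^4 uses Cl(5,1) with m = 4 + 2 = 6 generators.
Number of grade-2 blades = C(m, 2) = C(6, 2)
= 6*5/2 = 15


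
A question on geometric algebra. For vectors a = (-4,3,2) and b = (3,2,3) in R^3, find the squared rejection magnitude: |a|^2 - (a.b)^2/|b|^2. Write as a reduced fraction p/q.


|a|^2 = (-4)^2 + 3^2 + 2^2 = 29
|b|^2 = 3^2 + 2^2 + 3^2 = 22
a . b = (-4)*3 + 3*2 + 2*3 = 0
(a.b)^2 = 0^2 = 0
|rej|^2 = 29 - 0/22
= (638 - 0)/22
= 638/22
In lowest terms: 29/1


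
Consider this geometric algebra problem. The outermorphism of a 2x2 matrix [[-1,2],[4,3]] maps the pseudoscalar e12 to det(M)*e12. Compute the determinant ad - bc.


The outermorphism of a linear map f sends e1^e2 to f(e1)^f(e2).
f(e1) = -1*e1 + 4*e2
f(e2) = 2*e1 + 3*e2
f(e1) ^ f(e2) = (-1*e1 + 4*e2) ^ (2*e1 + 3*e2)
= (-1)*3*e12 + 4*2*e21
= (-3 - 8)*e12
= -11*e12
Coefficient = -11


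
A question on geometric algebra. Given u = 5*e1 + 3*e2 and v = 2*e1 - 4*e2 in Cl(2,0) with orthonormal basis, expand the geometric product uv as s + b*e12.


Expand: (5*e1 + 3*e2)(2*e1 - 4*e2)
= 5*2*e1e1 + 5*(-4)*e1e2 + 3*2*e2e1 + 3*(-4)*e2e2
Using e1^2 = e2^2 = 1, e2e1 = -e1e2:
Scalar part s = 5*2 + 3*(-4) = 10 + (-12) = -2
Bivector part b = 5*(-4) - 3*2 = -20 - 6 = -26
uv = -2 - 26*e12


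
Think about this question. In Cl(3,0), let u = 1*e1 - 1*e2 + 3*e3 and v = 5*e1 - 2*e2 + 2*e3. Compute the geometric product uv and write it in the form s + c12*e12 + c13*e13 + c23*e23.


In Cl(3,0): e_i^2 = 1, e_ie_j = -e_je_i for i != j.
Scalar part = u . v = 1*5 + (-1)*(-2) + 3*2
= 5 + 2 + 6 = 13
e12 coeff = 1*(-2) - (-1)*5 = -2 - (-5) = 3
e13 coeff = 1*2 - 3*5 = 2 - 15 = -13
e23 coeff = (-1)*2 - 3*(-2) = -2 - (-6) = 4
uv = 13 + 3*e12 - 13*e13 + 4*e23


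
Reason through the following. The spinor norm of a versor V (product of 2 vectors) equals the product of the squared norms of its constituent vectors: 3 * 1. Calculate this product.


Spinor norm N(V) = |v1|^2 * |v2|^2 * ... * |v2|^2
= 3 * 1
Running product: 3, 3
N(V) = 3


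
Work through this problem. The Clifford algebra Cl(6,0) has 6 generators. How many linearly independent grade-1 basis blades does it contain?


Number of grade-k basis blades in Cl(p,q) with n = p + q is C(n, k).
n = 6 + 0 = 6
C(6, 1) = 6! / (1! * 5!)
= 720 / (1 * 120)
= 6


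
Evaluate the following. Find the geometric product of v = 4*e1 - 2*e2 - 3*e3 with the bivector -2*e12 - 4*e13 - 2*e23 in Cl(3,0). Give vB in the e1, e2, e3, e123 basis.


vB has grade-1 (vector) and grade-3 (trivector) parts: vB = (v _| B) + (v ^ B).
Vector part <vB>_1:
  e1: -v2*b12 - v3*b13 = -(-2)*(-2) - (-3)*(-4) = -16
  e2: v1*b12 - v3*b23 = (4)*(-2) - (-3)*(-2) = -14
  e3: v1*b13 + v2*b23 = (4)*(-4) + (-2)*(-2) = -12
Trivector part <vB>_3:
  e123: v1*b23 - v2*b13 + v3*b12 = (4)*(-2) - (-2)*(-4) + (-3)*(-2) = -10
vB = -16*e1 - 14*e2 - 12*e3 - 10*e123


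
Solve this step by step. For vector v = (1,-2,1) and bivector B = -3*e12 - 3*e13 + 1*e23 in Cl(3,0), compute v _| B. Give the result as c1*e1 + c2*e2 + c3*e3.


Left contraction v _| B = <vB>_1 (grade-1 part of the geometric product vB).
Using e1_|e12 = e2, e2_|e12 = -e1, e1_|e13 = e3, e3_|e13 = -e1, e2_|e23 = e3, e3_|e23 = -e2:
e1 coeff: -v2*b12 - v3*b13 = -(-2)*(-3) - (1)*(-3) = -3
e2 coeff: v1*b12 - v3*b23 = (1)*(-3) - (1)*(1) = -4
e3 coeff: v1*b13 + v2*b23 = (1)*(-3) + (-2)*(1) = -5
v _| B = -3*e1 - 4*e2 - 5*e3


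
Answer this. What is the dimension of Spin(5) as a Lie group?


Spin(n) double-covers SO(n); both have Lie algebra so(n) of dimension n(n-1)/2.
n = 5
n(n-1) = 5 * 4 = 20
dim Spin(5) = 20/2 = 10


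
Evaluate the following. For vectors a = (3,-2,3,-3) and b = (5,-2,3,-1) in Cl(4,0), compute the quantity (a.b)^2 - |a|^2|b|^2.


a . b = 3*5 + (-2)*(-2) + 3*3 + (-3)*(-1)
= 15 + 4 + 9 + 3 = 31
|a|^2 = 3^2 + (-2)^2 + 3^2 + (-3)^2 = 31
|b|^2 = 5^2 + (-2)^2 + 3^2 + (-1)^2 = 39
(a.b)^2 = 31^2 = 961
|a|^2 * |b|^2 = 31 * 39 = 1209
Result = 961 - 1209 = -248


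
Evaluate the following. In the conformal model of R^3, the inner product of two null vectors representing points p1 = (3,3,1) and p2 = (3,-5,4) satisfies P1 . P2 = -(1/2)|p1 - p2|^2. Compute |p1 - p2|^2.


p1 - p2 = (0, 8, -3)
|p1 - p2|^2 = 0^2 + 8^2 + (-3)^2
= 0 + 64 + 9
= 73


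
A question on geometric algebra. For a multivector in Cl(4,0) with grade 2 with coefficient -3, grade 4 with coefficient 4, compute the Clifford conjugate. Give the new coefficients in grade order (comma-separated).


Clifford conjugate sign for grade k: (-1)^(k(k+1)/2)
Grade 2: (-1)^(2*3/2) = (-1)^3 = -1, coeff -3 -> 3
Grade 4: (-1)^(4*5/2) = (-1)^10 = 1, coeff 4 -> 4
Conjugated coefficients: 3, 4


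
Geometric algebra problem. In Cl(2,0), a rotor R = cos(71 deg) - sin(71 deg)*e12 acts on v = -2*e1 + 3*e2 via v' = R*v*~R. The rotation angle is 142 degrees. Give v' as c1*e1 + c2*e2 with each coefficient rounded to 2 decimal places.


Rotor R = cos(71deg) - sin(71deg)*e12
Rotation angle theta = 2 * 71 = 142 degrees
v' = R*v*~R rotates v by theta.
cos(142deg) = -0.7880, sin(142deg) = 0.6157
v'_1 = -2*cos(142deg) - 3*sin(142deg)
= -2*(-0.7880) - 3*0.6157
= -0.27
v'_2 = -2*sin(142deg) + 3*cos(142deg)
= -2*0.6157 + 3*(-0.7880)
= -3.60
v' = -0.27*e1 - 3.60*e2


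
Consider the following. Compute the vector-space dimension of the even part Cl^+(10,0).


Even subalgebra dimension = 2^(n-1)
n = 10 + 0 = 10
2^(10 - 1) = 2^9 = 512
Verification: sum of C(10,k) for even k = 1 + 45 + 210 + 210 + 45 + 1 = 512
Result = 512


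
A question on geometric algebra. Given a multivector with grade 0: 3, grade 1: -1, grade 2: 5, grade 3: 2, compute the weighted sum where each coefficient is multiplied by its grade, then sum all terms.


Grade-weighted sum = sum of grade_k * coefficient_k
0*3 = 0
1*(-1) = -1
2*5 = 10
3*2 = 6
Total = 0 + (-1) + 10 + 6 = 15


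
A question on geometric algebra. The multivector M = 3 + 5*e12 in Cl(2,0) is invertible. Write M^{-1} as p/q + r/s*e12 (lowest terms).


M = 3 + 5*e12, where e12^2 = -1.
Since M commutes with its reverse ~M = a - b*e12, M * ~M = a^2 - b^2*e12^2 = a^2 + b^2.
So M^{-1} = ~M / (a^2 + b^2) = (a - b*e12)/(a^2 + b^2).
a^2 + b^2 = 9 + 25 = 34
Scalar part = 3/34 = 3/34
Bivector coeff = -5/34 = -5/34
M^{-1} = 3/34 - 5/34*e12


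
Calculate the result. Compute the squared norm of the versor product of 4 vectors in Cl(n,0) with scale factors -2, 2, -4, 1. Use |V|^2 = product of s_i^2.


Each vector v_i has |v_i|^2 = s_i^2
Squared scales: (-2)^2 = 4, 2^2 = 4, (-4)^2 = 16, 1^2 = 1
|V|^2 = 4 * 4 * 16 * 1
= 256


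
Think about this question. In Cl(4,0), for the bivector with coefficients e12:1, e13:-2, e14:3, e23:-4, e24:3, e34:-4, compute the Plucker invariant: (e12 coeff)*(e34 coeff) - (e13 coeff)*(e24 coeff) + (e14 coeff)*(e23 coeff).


Plucker relation: af - be + cd
a*f = 1*(-4) = -4
b*e = (-2)*3 = -6
c*d = 3*(-4) = -12
af - be + cd = -4 - (-6) + (-12)
= -10


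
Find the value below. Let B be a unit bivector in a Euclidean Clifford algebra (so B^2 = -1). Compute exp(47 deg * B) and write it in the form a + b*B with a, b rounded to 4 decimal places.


For a unit bivector B with B^2 = -1, the exponential series gives
e^(theta*B) = cos(theta) + sin(theta)*B (the GA analogue of Euler's formula).
theta = 47 degrees = 0.820305 rad
cos(47 deg) = 0.6820
sin(47 deg) = 0.7314
exp(theta*B) = 0.6820 + 0.7314*B


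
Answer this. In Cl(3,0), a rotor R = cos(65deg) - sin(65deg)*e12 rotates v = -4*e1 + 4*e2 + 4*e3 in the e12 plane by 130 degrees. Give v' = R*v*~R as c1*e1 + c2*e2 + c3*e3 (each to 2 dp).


Rotor R = cos(65deg) - sin(65deg)*e12
Rotation angle theta = 2 * 65 = 130 degrees in the e12 plane (e1 -> e2).
The component perpendicular to the plane (e3) is invariant: v'_3 = v3 = 4.00
cos(130deg) = -0.6428, sin(130deg) = 0.7660
v'_1 = v1*cos(theta) - v2*sin(theta) = -4*(-0.6428) - 4*0.7660 = -0.49
v'_2 = v1*sin(theta) + v2*cos(theta) = -4*0.7660 + 4*(-0.6428) = -5.64
v' = -0.49*e1 - 5.64*e2 + 4.00*e3


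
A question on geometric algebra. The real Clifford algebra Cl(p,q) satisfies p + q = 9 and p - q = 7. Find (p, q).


We need p + q = 9 and p - q = 7.
Adding: 2p = 9 + 7 = 16, so p = 8.
Then q = 9 - 8 = 1.
(p, q) = (8, 1)


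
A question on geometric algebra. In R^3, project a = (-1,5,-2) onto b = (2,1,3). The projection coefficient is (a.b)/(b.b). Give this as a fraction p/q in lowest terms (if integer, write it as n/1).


Projection coefficient = (a . b) / (b . b)
a . b = (-1)*2 + 5*1 + (-2)*3
= -2 + 5 + (-6) = -3
b . b = 2^2 + 1^2 + 3^2
= 4 + 1 + 9 = 14
Coefficient = -3/14
In lowest terms: -3/14


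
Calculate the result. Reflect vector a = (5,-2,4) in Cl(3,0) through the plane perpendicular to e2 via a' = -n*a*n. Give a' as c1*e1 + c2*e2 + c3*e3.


Reflection formula: a' = -n*a*n, with n = e2 (unit vector, n^2 = 1).
For reflection through hyperplane perp to e2:
The component along e2 flips sign, others stay.
a = (5, -2, 4)
a' = (5, 2, 4)
a' = 5*e1 + 2*e2 + 4*e3


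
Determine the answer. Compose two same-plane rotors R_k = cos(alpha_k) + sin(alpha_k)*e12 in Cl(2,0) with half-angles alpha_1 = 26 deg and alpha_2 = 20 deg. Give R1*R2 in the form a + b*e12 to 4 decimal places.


Same-plane rotors commute and their half-angles add:
R1*R2 = cos(a1 + a2) + sin(a1 + a2)*e12.
a1 + a2 = 26 + 20 = 46 deg
cos(46 deg) = 0.6947
sin(46 deg) = 0.7193
R1*R2 = 0.6947 + 0.7193*e12


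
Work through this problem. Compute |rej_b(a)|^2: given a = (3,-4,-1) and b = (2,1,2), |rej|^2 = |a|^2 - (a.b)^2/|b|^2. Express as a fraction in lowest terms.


|a|^2 = 3^2 + (-4)^2 + (-1)^2 = 26
|b|^2 = 2^2 + 1^2 + 2^2 = 9
a . b = 3*2 + (-4)*1 + (-1)*2 = 0
(a.b)^2 = 0^2 = 0
|rej|^2 = 26 - 0/9
= (234 - 0)/9
= 234/9
In lowest terms: 26/1


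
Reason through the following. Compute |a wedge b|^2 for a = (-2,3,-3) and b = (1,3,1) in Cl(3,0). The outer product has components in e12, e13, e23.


a wedge b = (a1*b2 - a2*b1)*e12 + (a1*b3 - a3*b1)*e13 + (a2*b3 - a3*b2)*e23
e12 coeff: (-2)*3 - 3*1 = -6 - 3 = -9
e13 coeff: (-2)*1 - (-3)*1 = -2 - (-3) = 1
e23 coeff: 3*1 - (-3)*3 = 3 - (-9) = 12
|a wedge b|^2 = (-9)^2 + 1^2 + 12^2
= 81 + 1 + 144
= 226


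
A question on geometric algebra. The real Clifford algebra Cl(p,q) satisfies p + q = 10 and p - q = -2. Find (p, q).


We need p + q = 10 and p - q = -2.
Adding: 2p = 10 + (-2) = 8, so p = 4.
Then q = 10 - 4 = 6.
(p, q) = (4, 6)


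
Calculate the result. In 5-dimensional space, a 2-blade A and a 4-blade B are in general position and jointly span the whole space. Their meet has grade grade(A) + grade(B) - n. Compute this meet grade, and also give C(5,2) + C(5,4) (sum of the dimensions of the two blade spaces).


Meet grade = grade(A) + grade(B) - n
= 2 + 4 - 5 = 1
C(5,2) = 10
C(5,4) = 5
dim_A + dim_B = 10 + 5 = 15


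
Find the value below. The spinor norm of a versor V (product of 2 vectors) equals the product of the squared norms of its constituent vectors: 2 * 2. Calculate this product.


Spinor norm N(V) = |v1|^2 * |v2|^2 * ... * |v2|^2
= 2 * 2
Running product: 2, 4
N(V) = 4


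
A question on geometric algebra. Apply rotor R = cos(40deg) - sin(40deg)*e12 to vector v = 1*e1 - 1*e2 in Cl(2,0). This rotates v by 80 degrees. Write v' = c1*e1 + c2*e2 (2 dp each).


Rotor R = cos(40deg) - sin(40deg)*e12
Rotation angle theta = 2 * 40 = 80 degrees
v' = R*v*~R rotates v by theta.
cos(80deg) = 0.1736, sin(80deg) = 0.9848
v'_1 = 1*cos(80deg) - (-1)*sin(80deg)
= 1*0.1736 - (-1)*0.9848
= 1.16
v'_2 = 1*sin(80deg) + (-1)*cos(80deg)
= 1*0.9848 + (-1)*0.1736
= 0.81
v' = 1.16*e1 + 0.81*e2


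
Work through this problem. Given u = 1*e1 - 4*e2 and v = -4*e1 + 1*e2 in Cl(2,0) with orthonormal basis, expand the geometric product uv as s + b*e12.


Expand: (1*e1 - 4*e2)(-4*e1 + 1*e2)
= 1*(-4)*e1e1 + 1*1*e1e2 + (-4)*(-4)*e2e1 + (-4)*1*e2e2
Using e1^2 = e2^2 = 1, e2e1 = -e1e2:
Scalar part s = 1*(-4) + (-4)*1 = -4 + (-4) = -8
Bivector part b = 1*1 - (-4)*(-4) = 1 - 16 = -15
uv = -8 - 15*e12


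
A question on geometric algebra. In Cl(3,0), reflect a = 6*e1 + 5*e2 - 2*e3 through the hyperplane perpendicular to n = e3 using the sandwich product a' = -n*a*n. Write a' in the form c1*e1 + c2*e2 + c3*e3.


Reflection formula: a' = -n*a*n, with n = e3 (unit vector, n^2 = 1).
For reflection through hyperplane perp to e3:
The component along e3 flips sign, others stay.
a = (6, 5, -2)
a' = (6, 5, 2)
a' = 6*e1 + 5*e2 + 2*e3


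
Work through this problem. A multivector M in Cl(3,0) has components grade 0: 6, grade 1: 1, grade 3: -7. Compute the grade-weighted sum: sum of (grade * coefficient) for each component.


Grade-weighted sum = sum of grade_k * coefficient_k
0*6 = 0
1*1 = 1
3*(-7) = -21
Total = 0 + 1 + (-21) = -20


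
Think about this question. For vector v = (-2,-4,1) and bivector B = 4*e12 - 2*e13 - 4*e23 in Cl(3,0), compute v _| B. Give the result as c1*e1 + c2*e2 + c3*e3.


Left contraction v _| B = <vB>_1 (grade-1 part of the geometric product vB).
Using e1_|e12 = e2, e2_|e12 = -e1, e1_|e13 = e3, e3_|e13 = -e1, e2_|e23 = e3, e3_|e23 = -e2:
e1 coeff: -v2*b12 - v3*b13 = -(-4)*(4) - (1)*(-2) = 18
e2 coeff: v1*b12 - v3*b23 = (-2)*(4) - (1)*(-4) = -4
e3 coeff: v1*b13 + v2*b23 = (-2)*(-2) + (-4)*(-4) = 20
v _| B = 18*e1 - 4*e2 + 20*e3


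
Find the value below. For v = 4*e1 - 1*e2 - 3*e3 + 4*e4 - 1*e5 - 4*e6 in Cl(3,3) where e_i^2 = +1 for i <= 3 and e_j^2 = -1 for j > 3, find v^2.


v^2 = sum of c_i^2 * e_i^2
Positive signature terms (e_i^2 = +1): 4^2 + (-1)^2 + (-3)^2 = 26
Negative signature terms (e_j^2 = -1): 4^2 + (-1)^2 + (-4)^2 = 33
v^2 = 26 - 33 = -7


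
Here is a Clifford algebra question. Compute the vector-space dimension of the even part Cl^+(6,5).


Even subalgebra dimension = 2^(n-1)
n = 6 + 5 = 11
2^(11 - 1) = 2^10 = 1024
Verification: sum of C(11,k) for even k = 1 + 55 + 330 + 462 + 165 + 11 = 1024
Result = 1024


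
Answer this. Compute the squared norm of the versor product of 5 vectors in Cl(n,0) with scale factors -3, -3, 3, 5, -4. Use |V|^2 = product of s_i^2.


Each vector v_i has |v_i|^2 = s_i^2
Squared scales: (-3)^2 = 9, (-3)^2 = 9, 3^2 = 9, 5^2 = 25, (-4)^2 = 16
|V|^2 = 9 * 9 * 9 * 25 * 16
= 291600


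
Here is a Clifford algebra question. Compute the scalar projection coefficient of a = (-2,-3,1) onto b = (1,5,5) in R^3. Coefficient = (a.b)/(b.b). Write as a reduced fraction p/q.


Projection coefficient = (a . b) / (b . b)
a . b = (-2)*1 + (-3)*5 + 1*5
= -2 + (-15) + 5 = -12
b . b = 1^2 + 5^2 + 5^2
= 1 + 25 + 25 = 51
Coefficient = -12/51
In lowest terms: -4/17


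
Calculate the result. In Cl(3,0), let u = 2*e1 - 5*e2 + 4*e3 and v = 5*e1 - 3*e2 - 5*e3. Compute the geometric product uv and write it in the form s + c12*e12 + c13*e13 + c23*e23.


In Cl(3,0): e_i^2 = 1, e_ie_j = -e_je_i for i != j.
Scalar part = u . v = 2*5 + (-5)*(-3) + 4*(-5)
= 10 + 15 + (-20) = 5
e12 coeff = 2*(-3) - (-5)*5 = -6 - (-25) = 19
e13 coeff = 2*(-5) - 4*5 = -10 - 20 = -30
e23 coeff = (-5)*(-5) - 4*(-3) = 25 - (-12) = 37
uv = 5 + 19*e12 - 30*e13 + 37*e23


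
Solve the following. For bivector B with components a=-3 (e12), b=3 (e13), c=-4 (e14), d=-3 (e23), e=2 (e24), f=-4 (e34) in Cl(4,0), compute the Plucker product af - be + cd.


Plucker relation: af - be + cd
a*f = (-3)*(-4) = 12
b*e = 3*2 = 6
c*d = (-4)*(-3) = 12
af - be + cd = 12 - 6 + 12
= 18


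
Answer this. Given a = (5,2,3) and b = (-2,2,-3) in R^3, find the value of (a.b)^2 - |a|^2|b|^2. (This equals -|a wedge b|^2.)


a . b = 5*(-2) + 2*2 + 3*(-3)
= -10 + 4 + (-9) = -15
|a|^2 = 5^2 + 2^2 + 3^2 = 38
|b|^2 = (-2)^2 + 2^2 + (-3)^2 = 17
(a.b)^2 = (-15)^2 = 225
|a|^2 * |b|^2 = 38 * 17 = 646
Result = 225 - 646 = -421


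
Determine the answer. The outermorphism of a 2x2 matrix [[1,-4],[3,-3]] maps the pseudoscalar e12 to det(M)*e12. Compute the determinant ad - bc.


The outermorphism of a linear map f sends e1^e2 to f(e1)^f(e2).
f(e1) = 1*e1 + 3*e2
f(e2) = -4*e1 - 3*e2
f(e1) ^ f(e2) = (1*e1 + 3*e2) ^ (-4*e1 - 3*e2)
= 1*(-3)*e12 + 3*(-4)*e21
= (-3 - (-12))*e12
= 9*e12
Coefficient = 9


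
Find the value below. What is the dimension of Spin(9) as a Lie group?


Spin(n) double-covers SO(n); both have Lie algebra so(n) of dimension n(n-1)/2.
n = 9
n(n-1) = 9 * 8 = 72
dim Spin(9) = 72/2 = 36
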